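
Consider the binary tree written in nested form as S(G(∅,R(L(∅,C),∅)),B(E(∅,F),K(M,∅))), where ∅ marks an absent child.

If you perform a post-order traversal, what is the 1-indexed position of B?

9

Post-order visits the left subtree, then the right subtree, then the node.
At S: go left to G.
  At G: no left child.
  At G: go right to R.
    At R: go left to L.
      At L: no left child.
      At L: go right to C.
        C is a leaf — visit C.
      Visit L.
    At R: no right child.
    Visit R.
  Visit G.
At S: go right to B.
  At B: go left to E.
    At E: no left child.
    At E: go right to F.
      F is a leaf — visit F.
    Visit E.
  At B: go right to K.
    At K: go left to M.
      M is a leaf — visit M.
    At K: no right child.
    Visit K.
  Visit B.
Visit S.
Full post-order sequence: C, L, R, G, F, E, M, K, B, S.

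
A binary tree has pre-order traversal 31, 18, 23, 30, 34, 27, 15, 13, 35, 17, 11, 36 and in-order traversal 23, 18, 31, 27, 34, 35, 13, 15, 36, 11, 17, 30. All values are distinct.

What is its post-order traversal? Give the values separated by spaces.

The first element of pre-order is the root; it splits in-order into left and right subtrees.
Root 31: left subtree has 2 nodes {23, 18}, right has 9 {27, 34, 35, 13, 15, 36, 11, 17, 30}.
  Root 18: left subtree has 1 node {23}, right has 0 { }.
  Root 30: left subtree has 8 nodes {27, 34, 35, 13, 15, 36, 11, 17}, right has 0 { }.
    Root 34: left subtree has 1 node {27}, right has 6 {35, 13, 15, 36, 11, 17}.
      Root 15: left subtree has 2 nodes {35, 13}, right has 3 {36, 11, 17}.
        Root 13: left subtree has 1 node {35}, right has 0 { }.
        Root 17: left subtree has 2 nodes {36, 11}, right has 0 { }.
          Root 11: left subtree has 1 node {36}, right has 0 { }.

23 18 27 35 13 36 11 17 15 34 30 31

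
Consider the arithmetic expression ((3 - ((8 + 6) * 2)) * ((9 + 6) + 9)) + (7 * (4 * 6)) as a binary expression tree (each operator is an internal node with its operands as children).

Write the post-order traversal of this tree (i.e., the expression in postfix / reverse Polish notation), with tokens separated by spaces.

3 8 6 + 2 * - 9 6 + 9 + * 7 4 6 * * +

Post-order on an expression tree gives postfix notation: for each operator, emit left operand, right operand, then the operator.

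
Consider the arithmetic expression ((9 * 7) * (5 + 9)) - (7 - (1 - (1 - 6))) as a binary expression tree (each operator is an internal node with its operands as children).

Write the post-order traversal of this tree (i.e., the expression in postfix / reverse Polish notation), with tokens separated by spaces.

Post-order on an expression tree gives postfix notation: for each operator, emit left operand, right operand, then the operator.

9 7 * 5 9 + * 7 1 1 6 - - - -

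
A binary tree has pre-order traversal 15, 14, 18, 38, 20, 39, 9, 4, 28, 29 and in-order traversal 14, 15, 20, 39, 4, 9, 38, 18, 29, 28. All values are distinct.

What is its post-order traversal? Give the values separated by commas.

The first element of pre-order is the root; it splits in-order into left and right subtrees.
Root 15: left subtree has 1 node {14}, right has 8 {20, 39, 4, 9, 38, 18, 29, 28}.
  Root 18: left subtree has 5 nodes {20, 39, 4, 9, 38}, right has 2 {29, 28}.
    Root 38: left subtree has 4 nodes {20, 39, 4, 9}, right has 0 { }.
      Root 20: left subtree has 0 nodes { }, right has 3 {39, 4, 9}.
        Root 39: left subtree has 0 nodes { }, right has 2 {4, 9}.
          Root 9: left subtree has 1 node {4}, right has 0 { }.
    Root 28: left subtree has 1 node {29}, right has 0 { }.

14, 4, 9, 39, 20, 38, 29, 28, 18, 15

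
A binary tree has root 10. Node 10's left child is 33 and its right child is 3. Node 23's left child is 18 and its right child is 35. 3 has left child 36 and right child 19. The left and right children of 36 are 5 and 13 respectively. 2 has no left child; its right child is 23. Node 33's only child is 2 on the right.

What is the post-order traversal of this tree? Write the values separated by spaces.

18 35 23 2 33 5 13 36 19 3 10

Post-order visits the left subtree, then the right subtree, then the node.
At 10: go left to 33.
  At 33: no left child.
  At 33: go right to 2.
    At 2: no left child.
    At 2: go right to 23.
      At 23: go left to 18.
        18 is a leaf — visit 18.
      At 23: go right to 35.
        35 is a leaf — visit 35.
      Visit 23.
    Visit 2.
  Visit 33.
At 10: go right to 3.
  At 3: go left to 36.
    At 36: go left to 5.
      5 is a leaf — visit 5.
    At 36: go right to 13.
      13 is a leaf — visit 13.
    Visit 36.
  At 3: go right to 19.
    19 is a leaf — visit 19.
  Visit 3.
Visit 10.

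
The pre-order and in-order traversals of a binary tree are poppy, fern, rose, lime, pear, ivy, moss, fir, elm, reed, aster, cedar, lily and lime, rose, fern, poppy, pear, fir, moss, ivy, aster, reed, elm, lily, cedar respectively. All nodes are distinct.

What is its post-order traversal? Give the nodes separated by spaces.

The first element of pre-order is the root; it splits in-order into left and right subtrees.
Root poppy: left subtree has 3 nodes {lime, rose, fern}, right has 9 {pear, fir, moss, ivy, aster, reed, elm, lily, cedar}.
  Root fern: left subtree has 2 nodes {lime, rose}, right has 0 { }.
    Root rose: left subtree has 1 node {lime}, right has 0 { }.
  Root pear: left subtree has 0 nodes { }, right has 8 {fir, moss, ivy, aster, reed, elm, lily, cedar}.
    Root ivy: left subtree has 2 nodes {fir, moss}, right has 5 {aster, reed, elm, lily, cedar}.
      Root moss: left subtree has 1 node {fir}, right has 0 { }.
      Root elm: left subtree has 2 nodes {aster, reed}, right has 2 {lily, cedar}.
        Root reed: left subtree has 1 node {aster}, right has 0 { }.
        Root cedar: left subtree has 1 node {lily}, right has 0 { }.

lime rose fern fir moss aster reed lily cedar elm ivy pear poppy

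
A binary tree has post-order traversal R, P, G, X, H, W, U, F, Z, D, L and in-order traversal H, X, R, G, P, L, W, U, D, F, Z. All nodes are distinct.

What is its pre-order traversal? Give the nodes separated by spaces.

L H X G R P D U W Z F

The last element of post-order is the root; it splits in-order into left and right subtrees.
Root L: left subtree has 5 nodes {H, X, R, G, P}, right has 5 {W, U, D, F, Z}.
  Root H: left subtree has 0 nodes { }, right has 4 {X, R, G, P}.
    Root X: left subtree has 0 nodes { }, right has 3 {R, G, P}.
      Root G: left subtree has 1 node {R}, right has 1 {P}.
  Root D: left subtree has 2 nodes {W, U}, right has 2 {F, Z}.
    Root U: left subtree has 1 node {W}, right has 0 { }.
    Root Z: left subtree has 1 node {F}, right has 0 { }.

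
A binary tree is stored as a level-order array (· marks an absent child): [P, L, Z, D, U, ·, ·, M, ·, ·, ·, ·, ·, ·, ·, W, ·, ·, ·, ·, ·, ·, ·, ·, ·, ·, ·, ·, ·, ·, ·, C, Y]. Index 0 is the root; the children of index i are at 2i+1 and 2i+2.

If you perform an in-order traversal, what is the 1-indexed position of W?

In-order visits the left subtree, then the node, then the right subtree.
At P: go left to L.
  At L: go left to D.
    At D: go left to M.
      At M: go left to W.
        At W: go left to C.
          C is a leaf — visit C.
        Visit W.
        At W: go right to Y.
          Y is a leaf — visit Y.
      Visit M.
      At M: no right child.
    Visit D.
    At D: no right child.
  Visit L.
  At L: go right to U.
    U is a leaf — visit U.
Visit P.
At P: go right to Z.
  Z is a leaf — visit Z.
Full in-order sequence: C, W, Y, M, D, L, U, P, Z.

2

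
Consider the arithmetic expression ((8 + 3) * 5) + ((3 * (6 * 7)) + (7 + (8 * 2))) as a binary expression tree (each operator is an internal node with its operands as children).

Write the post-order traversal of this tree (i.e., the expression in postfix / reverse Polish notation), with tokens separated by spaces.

Post-order on an expression tree gives postfix notation: for each operator, emit left operand, right operand, then the operator.

8 3 + 5 * 3 6 7 * * 7 8 2 * + + +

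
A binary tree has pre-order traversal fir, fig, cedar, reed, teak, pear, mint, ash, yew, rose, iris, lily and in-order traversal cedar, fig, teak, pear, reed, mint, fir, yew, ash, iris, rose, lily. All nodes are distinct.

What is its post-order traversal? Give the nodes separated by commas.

The first element of pre-order is the root; it splits in-order into left and right subtrees.
Root fir: left subtree has 6 nodes {cedar, fig, teak, pear, reed, mint}, right has 5 {yew, ash, iris, rose, lily}.
  Root fig: left subtree has 1 node {cedar}, right has 4 {teak, pear, reed, mint}.
    Root reed: left subtree has 2 nodes {teak, pear}, right has 1 {mint}.
      Root teak: left subtree has 0 nodes { }, right has 1 {pear}.
  Root ash: left subtree has 1 node {yew}, right has 3 {iris, rose, lily}.
    Root rose: left subtree has 1 node {iris}, right has 1 {lily}.

cedar, pear, teak, mint, reed, fig, yew, iris, lily, rose, ash, fir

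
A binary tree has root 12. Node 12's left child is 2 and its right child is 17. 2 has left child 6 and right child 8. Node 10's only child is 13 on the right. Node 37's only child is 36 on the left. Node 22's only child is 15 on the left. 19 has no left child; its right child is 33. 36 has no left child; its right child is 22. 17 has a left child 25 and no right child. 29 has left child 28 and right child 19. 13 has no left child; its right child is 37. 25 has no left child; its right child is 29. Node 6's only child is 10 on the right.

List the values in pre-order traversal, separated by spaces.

Pre-order visits the node, then its left subtree, then its right subtree.
Visit 12.
At 12: go left to 2.
  Visit 2.
  At 2: go left to 6.
    Visit 6.
    At 6: no left child.
    At 6: go right to 10.
      Visit 10.
      At 10: no left child.
      At 10: go right to 13.
        Visit 13.
        At 13: no left child.
        At 13: go right to 37.
          Visit 37.
          At 37: go left to 36.
            Visit 36.
            At 36: no left child.
            At 36: go right to 22.
              Visit 22.
              At 22: go left to 15.
                15 is a leaf — visit 15.
              At 22: no right child.
          At 37: no right child.
  At 2: go right to 8.
    8 is a leaf — visit 8.
At 12: go right to 17.
  Visit 17.
  At 17: go left to 25.
    Visit 25.
    At 25: no left child.
    At 25: go right to 29.
      Visit 29.
      At 29: go left to 28.
        28 is a leaf — visit 28.
      At 29: go right to 19.
        Visit 19.
        At 19: no left child.
        At 19: go right to 33.
          33 is a leaf — visit 33.
  At 17: no right child.

12 2 6 10 13 37 36 22 15 8 17 25 29 28 19 33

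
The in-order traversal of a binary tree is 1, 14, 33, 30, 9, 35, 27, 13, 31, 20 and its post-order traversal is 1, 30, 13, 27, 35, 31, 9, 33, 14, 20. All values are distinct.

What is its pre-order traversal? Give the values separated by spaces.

20 14 1 33 9 30 31 35 27 13

The last element of post-order is the root; it splits in-order into left and right subtrees.
Root 20: left subtree has 9 nodes {1, 14, 33, 30, 9, 35, 27, 13, 31}, right has 0 { }.
  Root 14: left subtree has 1 node {1}, right has 7 {33, 30, 9, 35, 27, 13, 31}.
    Root 33: left subtree has 0 nodes { }, right has 6 {30, 9, 35, 27, 13, 31}.
      Root 9: left subtree has 1 node {30}, right has 4 {35, 27, 13, 31}.
        Root 31: left subtree has 3 nodes {35, 27, 13}, right has 0 { }.
          Root 35: left subtree has 0 nodes { }, right has 2 {27, 13}.
            Root 27: left subtree has 0 nodes { }, right has 1 {13}.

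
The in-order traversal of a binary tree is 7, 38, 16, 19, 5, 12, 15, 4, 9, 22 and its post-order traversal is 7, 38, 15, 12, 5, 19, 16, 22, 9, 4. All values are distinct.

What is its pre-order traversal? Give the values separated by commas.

4, 16, 38, 7, 19, 5, 12, 15, 9, 22

The last element of post-order is the root; it splits in-order into left and right subtrees.
Root 4: left subtree has 7 nodes {7, 38, 16, 19, 5, 12, 15}, right has 2 {9, 22}.
  Root 16: left subtree has 2 nodes {7, 38}, right has 4 {19, 5, 12, 15}.
    Root 38: left subtree has 1 node {7}, right has 0 { }.
    Root 19: left subtree has 0 nodes { }, right has 3 {5, 12, 15}.
      Root 5: left subtree has 0 nodes { }, right has 2 {12, 15}.
        Root 12: left subtree has 0 nodes { }, right has 1 {15}.
  Root 9: left subtree has 0 nodes { }, right has 1 {22}.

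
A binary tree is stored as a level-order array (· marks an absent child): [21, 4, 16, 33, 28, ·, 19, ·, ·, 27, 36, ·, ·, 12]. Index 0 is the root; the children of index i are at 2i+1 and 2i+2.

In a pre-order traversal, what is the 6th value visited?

36

Pre-order visits the node, then its left subtree, then its right subtree.
Visit 21.
At 21: go left to 4.
  Visit 4.
  At 4: go left to 33.
    33 is a leaf — visit 33.
  At 4: go right to 28.
    Visit 28.
    At 28: go left to 27.
      27 is a leaf — visit 27.
    At 28: go right to 36.
      36 is a leaf — visit 36.
At 21: go right to 16.
  Visit 16.
  At 16: no left child.
  At 16: go right to 19.
    Visit 19.
    At 19: go left to 12.
      12 is a leaf — visit 12.
    At 19: no right child.
Full pre-order sequence: 21, 4, 33, 28, 27, 36, 16, 19, 12.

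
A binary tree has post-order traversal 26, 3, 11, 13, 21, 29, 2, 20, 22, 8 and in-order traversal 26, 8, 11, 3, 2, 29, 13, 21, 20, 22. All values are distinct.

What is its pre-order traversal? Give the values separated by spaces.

The last element of post-order is the root; it splits in-order into left and right subtrees.
Root 8: left subtree has 1 node {26}, right has 8 {11, 3, 2, 29, 13, 21, 20, 22}.
  Root 22: left subtree has 7 nodes {11, 3, 2, 29, 13, 21, 20}, right has 0 { }.
    Root 20: left subtree has 6 nodes {11, 3, 2, 29, 13, 21}, right has 0 { }.
      Root 2: left subtree has 2 nodes {11, 3}, right has 3 {29, 13, 21}.
        Root 11: left subtree has 0 nodes { }, right has 1 {3}.
        Root 29: left subtree has 0 nodes { }, right has 2 {13, 21}.
          Root 21: left subtree has 1 node {13}, right has 0 { }.

8 26 22 20 2 11 3 29 21 13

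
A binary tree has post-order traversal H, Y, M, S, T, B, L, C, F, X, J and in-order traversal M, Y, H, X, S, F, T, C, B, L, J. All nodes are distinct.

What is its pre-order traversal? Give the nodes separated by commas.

The last element of post-order is the root; it splits in-order into left and right subtrees.
Root J: left subtree has 10 nodes {M, Y, H, X, S, F, T, C, B, L}, right has 0 { }.
  Root X: left subtree has 3 nodes {M, Y, H}, right has 6 {S, F, T, C, B, L}.
    Root M: left subtree has 0 nodes { }, right has 2 {Y, H}.
      Root Y: left subtree has 0 nodes { }, right has 1 {H}.
    Root F: left subtree has 1 node {S}, right has 4 {T, C, B, L}.
      Root C: left subtree has 1 node {T}, right has 2 {B, L}.
        Root L: left subtree has 1 node {B}, right has 0 { }.

J, X, M, Y, H, F, S, C, T, L, B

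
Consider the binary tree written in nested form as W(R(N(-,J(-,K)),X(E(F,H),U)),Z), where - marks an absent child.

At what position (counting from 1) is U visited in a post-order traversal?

Post-order visits the left subtree, then the right subtree, then the node.
At W: go left to R.
  At R: go left to N.
    At N: no left child.
    At N: go right to J.
      At J: no left child.
      At J: go right to K.
        K is a leaf — visit K.
      Visit J.
    Visit N.
  At R: go right to X.
    At X: go left to E.
      At E: go left to F.
        F is a leaf — visit F.
      At E: go right to H.
        H is a leaf — visit H.
      Visit E.
    At X: go right to U.
      U is a leaf — visit U.
    Visit X.
  Visit R.
At W: go right to Z.
  Z is a leaf — visit Z.
Visit W.
Full post-order sequence: K, J, N, F, H, E, U, X, R, Z, W.

7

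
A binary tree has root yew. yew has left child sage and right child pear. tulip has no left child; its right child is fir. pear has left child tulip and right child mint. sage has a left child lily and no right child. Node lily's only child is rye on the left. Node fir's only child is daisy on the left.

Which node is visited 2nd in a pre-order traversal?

Pre-order visits the node, then its left subtree, then its right subtree.
Visit yew.
At yew: go left to sage.
  Visit sage.
  At sage: go left to lily.
    Visit lily.
    At lily: go left to rye.
      rye is a leaf — visit rye.
    At lily: no right child.
  At sage: no right child.
At yew: go right to pear.
  Visit pear.
  At pear: go left to tulip.
    Visit tulip.
    At tulip: no left child.
    At tulip: go right to fir.
      Visit fir.
      At fir: go left to daisy.
        daisy is a leaf — visit daisy.
      At fir: no right child.
  At pear: go right to mint.
    mint is a leaf — visit mint.
Full pre-order sequence: yew, sage, lily, rye, pear, tulip, fir, daisy, mint.

sage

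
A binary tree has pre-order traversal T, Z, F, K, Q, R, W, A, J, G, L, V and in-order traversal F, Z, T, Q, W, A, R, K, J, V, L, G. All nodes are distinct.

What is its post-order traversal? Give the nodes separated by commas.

The first element of pre-order is the root; it splits in-order into left and right subtrees.
Root T: left subtree has 2 nodes {F, Z}, right has 9 {Q, W, A, R, K, J, V, L, G}.
  Root Z: left subtree has 1 node {F}, right has 0 { }.
  Root K: left subtree has 4 nodes {Q, W, A, R}, right has 4 {J, V, L, G}.
    Root Q: left subtree has 0 nodes { }, right has 3 {W, A, R}.
      Root R: left subtree has 2 nodes {W, A}, right has 0 { }.
        Root W: left subtree has 0 nodes { }, right has 1 {A}.
    Root J: left subtree has 0 nodes { }, right has 3 {V, L, G}.
      Root G: left subtree has 2 nodes {V, L}, right has 0 { }.
        Root L: left subtree has 1 node {V}, right has 0 { }.

F, Z, A, W, R, Q, V, L, G, J, K, T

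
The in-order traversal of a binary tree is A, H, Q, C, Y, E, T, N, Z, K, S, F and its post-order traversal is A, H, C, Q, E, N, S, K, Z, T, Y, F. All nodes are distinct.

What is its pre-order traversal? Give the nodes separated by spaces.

The last element of post-order is the root; it splits in-order into left and right subtrees.
Root F: left subtree has 11 nodes {A, H, Q, C, Y, E, T, N, Z, K, S}, right has 0 { }.
  Root Y: left subtree has 4 nodes {A, H, Q, C}, right has 6 {E, T, N, Z, K, S}.
    Root Q: left subtree has 2 nodes {A, H}, right has 1 {C}.
      Root H: left subtree has 1 node {A}, right has 0 { }.
    Root T: left subtree has 1 node {E}, right has 4 {N, Z, K, S}.
      Root Z: left subtree has 1 node {N}, right has 2 {K, S}.
        Root K: left subtree has 0 nodes { }, right has 1 {S}.

F Y Q H A C T E Z N K S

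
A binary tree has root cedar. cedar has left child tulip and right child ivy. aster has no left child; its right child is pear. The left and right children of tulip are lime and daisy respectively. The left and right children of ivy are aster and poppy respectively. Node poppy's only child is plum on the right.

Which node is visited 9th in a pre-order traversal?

plum

Pre-order visits the node, then its left subtree, then its right subtree.
Visit cedar.
At cedar: go left to tulip.
  Visit tulip.
  At tulip: go left to lime.
    lime is a leaf — visit lime.
  At tulip: go right to daisy.
    daisy is a leaf — visit daisy.
At cedar: go right to ivy.
  Visit ivy.
  At ivy: go left to aster.
    Visit aster.
    At aster: no left child.
    At aster: go right to pear.
      pear is a leaf — visit pear.
  At ivy: go right to poppy.
    Visit poppy.
    At poppy: no left child.
    At poppy: go right to plum.
      plum is a leaf — visit plum.
Full pre-order sequence: cedar, tulip, lime, daisy, ivy, aster, pear, poppy, plum.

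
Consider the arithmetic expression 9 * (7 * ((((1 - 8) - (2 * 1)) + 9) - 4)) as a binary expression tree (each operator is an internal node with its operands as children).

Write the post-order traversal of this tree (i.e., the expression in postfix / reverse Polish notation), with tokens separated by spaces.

Post-order on an expression tree gives postfix notation: for each operator, emit left operand, right operand, then the operator.

9 7 1 8 - 2 1 * - 9 + 4 - * *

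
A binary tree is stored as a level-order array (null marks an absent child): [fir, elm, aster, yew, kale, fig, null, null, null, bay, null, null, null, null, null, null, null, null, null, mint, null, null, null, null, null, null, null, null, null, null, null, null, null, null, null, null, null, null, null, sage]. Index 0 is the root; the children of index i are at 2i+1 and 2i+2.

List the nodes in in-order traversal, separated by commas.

yew, elm, sage, mint, bay, kale, fir, fig, aster

In-order visits the left subtree, then the node, then the right subtree.
At fir: go left to elm.
  At elm: go left to yew.
    yew is a leaf — visit yew.
  Visit elm.
  At elm: go right to kale.
    At kale: go left to bay.
      At bay: go left to mint.
        At mint: go left to sage.
          sage is a leaf — visit sage.
        Visit mint.
        At mint: no right child.
      Visit bay.
      At bay: no right child.
    Visit kale.
    At kale: no right child.
Visit fir.
At fir: go right to aster.
  At aster: go left to fig.
    fig is a leaf — visit fig.
  Visit aster.
  At aster: no right child.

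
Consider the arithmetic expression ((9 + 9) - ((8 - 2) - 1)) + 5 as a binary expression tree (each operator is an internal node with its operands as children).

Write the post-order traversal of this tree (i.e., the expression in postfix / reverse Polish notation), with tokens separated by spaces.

9 9 + 8 2 - 1 - - 5 +

Post-order on an expression tree gives postfix notation: for each operator, emit left operand, right operand, then the operator.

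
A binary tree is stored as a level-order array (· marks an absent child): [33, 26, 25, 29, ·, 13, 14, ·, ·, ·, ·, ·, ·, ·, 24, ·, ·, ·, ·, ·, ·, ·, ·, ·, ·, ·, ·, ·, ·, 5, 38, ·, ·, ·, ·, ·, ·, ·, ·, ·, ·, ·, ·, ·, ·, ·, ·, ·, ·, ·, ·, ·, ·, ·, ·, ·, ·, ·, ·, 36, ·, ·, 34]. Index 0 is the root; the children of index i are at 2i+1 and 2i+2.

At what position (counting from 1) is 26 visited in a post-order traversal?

Post-order visits the left subtree, then the right subtree, then the node.
At 33: go left to 26.
  At 26: go left to 29.
    29 is a leaf — visit 29.
  At 26: no right child.
  Visit 26.
At 33: go right to 25.
  At 25: go left to 13.
    13 is a leaf — visit 13.
  At 25: go right to 14.
    At 14: no left child.
    At 14: go right to 24.
      At 24: go left to 5.
        At 5: go left to 36.
          36 is a leaf — visit 36.
        At 5: no right child.
        Visit 5.
      At 24: go right to 38.
        At 38: no left child.
        At 38: go right to 34.
          34 is a leaf — visit 34.
        Visit 38.
      Visit 24.
    Visit 14.
  Visit 25.
Visit 33.
Full post-order sequence: 29, 26, 13, 36, 5, 34, 38, 24, 14, 25, 33.

2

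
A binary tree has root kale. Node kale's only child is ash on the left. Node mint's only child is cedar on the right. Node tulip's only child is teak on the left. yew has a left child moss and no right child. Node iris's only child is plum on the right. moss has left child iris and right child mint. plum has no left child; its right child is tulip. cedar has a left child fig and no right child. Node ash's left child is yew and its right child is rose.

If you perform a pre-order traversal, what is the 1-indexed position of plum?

Pre-order visits the node, then its left subtree, then its right subtree.
Visit kale.
At kale: go left to ash.
  Visit ash.
  At ash: go left to yew.
    Visit yew.
    At yew: go left to moss.
      Visit moss.
      At moss: go left to iris.
        Visit iris.
        At iris: no left child.
        At iris: go right to plum.
          Visit plum.
          At plum: no left child.
          At plum: go right to tulip.
            Visit tulip.
            At tulip: go left to teak.
              teak is a leaf — visit teak.
            At tulip: no right child.
      At moss: go right to mint.
        Visit mint.
        At mint: no left child.
        At mint: go right to cedar.
          Visit cedar.
          At cedar: go left to fig.
            fig is a leaf — visit fig.
          At cedar: no right child.
    At yew: no right child.
  At ash: go right to rose.
    rose is a leaf — visit rose.
At kale: no right child.
Full pre-order sequence: kale, ash, yew, moss, iris, plum, tulip, teak, mint, cedar, fig, rose.

6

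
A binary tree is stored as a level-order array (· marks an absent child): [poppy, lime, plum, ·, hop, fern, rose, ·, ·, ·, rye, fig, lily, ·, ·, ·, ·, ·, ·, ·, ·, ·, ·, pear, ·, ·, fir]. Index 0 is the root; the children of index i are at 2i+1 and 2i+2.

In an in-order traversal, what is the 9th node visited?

In-order visits the left subtree, then the node, then the right subtree.
At poppy: go left to lime.
  At lime: no left child.
  Visit lime.
  At lime: go right to hop.
    At hop: no left child.
    Visit hop.
    At hop: go right to rye.
      rye is a leaf — visit rye.
Visit poppy.
At poppy: go right to plum.
  At plum: go left to fern.
    At fern: go left to fig.
      At fig: go left to pear.
        pear is a leaf — visit pear.
      Visit fig.
      At fig: no right child.
    Visit fern.
    At fern: go right to lily.
      At lily: no left child.
      Visit lily.
      At lily: go right to fir.
        fir is a leaf — visit fir.
  Visit plum.
  At plum: go right to rose.
    rose is a leaf — visit rose.
Full in-order sequence: lime, hop, rye, poppy, pear, fig, fern, lily, fir, plum, rose.

fir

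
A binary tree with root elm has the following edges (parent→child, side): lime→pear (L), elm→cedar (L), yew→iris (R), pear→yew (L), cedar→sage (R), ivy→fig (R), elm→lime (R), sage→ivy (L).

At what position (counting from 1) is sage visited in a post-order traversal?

Post-order visits the left subtree, then the right subtree, then the node.
At elm: go left to cedar.
  At cedar: no left child.
  At cedar: go right to sage.
    At sage: go left to ivy.
      At ivy: no left child.
      At ivy: go right to fig.
        fig is a leaf — visit fig.
      Visit ivy.
    At sage: no right child.
    Visit sage.
  Visit cedar.
At elm: go right to lime.
  At lime: go left to pear.
    At pear: go left to yew.
      At yew: no left child.
      At yew: go right to iris.
        iris is a leaf — visit iris.
      Visit yew.
    At pear: no right child.
    Visit pear.
  At lime: no right child.
  Visit lime.
Visit elm.
Full post-order sequence: fig, ivy, sage, cedar, iris, yew, pear, lime, elm.

3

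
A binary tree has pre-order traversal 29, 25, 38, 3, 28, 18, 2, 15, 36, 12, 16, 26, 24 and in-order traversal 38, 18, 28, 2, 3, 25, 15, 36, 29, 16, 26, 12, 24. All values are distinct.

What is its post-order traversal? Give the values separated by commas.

The first element of pre-order is the root; it splits in-order into left and right subtrees.
Root 29: left subtree has 8 nodes {38, 18, 28, 2, 3, 25, 15, 36}, right has 4 {16, 26, 12, 24}.
  Root 25: left subtree has 5 nodes {38, 18, 28, 2, 3}, right has 2 {15, 36}.
    Root 38: left subtree has 0 nodes { }, right has 4 {18, 28, 2, 3}.
      Root 3: left subtree has 3 nodes {18, 28, 2}, right has 0 { }.
        Root 28: left subtree has 1 node {18}, right has 1 {2}.
    Root 15: left subtree has 0 nodes { }, right has 1 {36}.
  Root 12: left subtree has 2 nodes {16, 26}, right has 1 {24}.
    Root 16: left subtree has 0 nodes { }, right has 1 {26}.

18, 2, 28, 3, 38, 36, 15, 25, 26, 16, 24, 12, 29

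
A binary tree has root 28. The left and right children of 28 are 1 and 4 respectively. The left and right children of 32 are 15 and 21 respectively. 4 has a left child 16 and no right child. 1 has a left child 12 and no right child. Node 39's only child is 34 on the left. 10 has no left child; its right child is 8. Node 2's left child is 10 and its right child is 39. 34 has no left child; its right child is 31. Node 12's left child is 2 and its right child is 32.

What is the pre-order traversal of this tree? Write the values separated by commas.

28, 1, 12, 2, 10, 8, 39, 34, 31, 32, 15, 21, 4, 16

Pre-order visits the node, then its left subtree, then its right subtree.
Visit 28.
At 28: go left to 1.
  Visit 1.
  At 1: go left to 12.
    Visit 12.
    At 12: go left to 2.
      Visit 2.
      At 2: go left to 10.
        Visit 10.
        At 10: no left child.
        At 10: go right to 8.
          8 is a leaf — visit 8.
      At 2: go right to 39.
        Visit 39.
        At 39: go left to 34.
          Visit 34.
          At 34: no left child.
          At 34: go right to 31.
            31 is a leaf — visit 31.
        At 39: no right child.
    At 12: go right to 32.
      Visit 32.
      At 32: go left to 15.
        15 is a leaf — visit 15.
      At 32: go right to 21.
        21 is a leaf — visit 21.
  At 1: no right child.
At 28: go right to 4.
  Visit 4.
  At 4: go left to 16.
    16 is a leaf — visit 16.
  At 4: no right child.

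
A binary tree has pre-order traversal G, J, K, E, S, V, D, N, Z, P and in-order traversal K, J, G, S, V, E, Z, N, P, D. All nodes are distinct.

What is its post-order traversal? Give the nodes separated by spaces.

K J V S Z P N D E G

The first element of pre-order is the root; it splits in-order into left and right subtrees.
Root G: left subtree has 2 nodes {K, J}, right has 7 {S, V, E, Z, N, P, D}.
  Root J: left subtree has 1 node {K}, right has 0 { }.
  Root E: left subtree has 2 nodes {S, V}, right has 4 {Z, N, P, D}.
    Root S: left subtree has 0 nodes { }, right has 1 {V}.
    Root D: left subtree has 3 nodes {Z, N, P}, right has 0 { }.
      Root N: left subtree has 1 node {Z}, right has 1 {P}.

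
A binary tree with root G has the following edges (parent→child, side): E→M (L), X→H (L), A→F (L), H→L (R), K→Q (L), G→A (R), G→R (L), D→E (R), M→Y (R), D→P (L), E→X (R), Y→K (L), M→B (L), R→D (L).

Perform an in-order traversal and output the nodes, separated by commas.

In-order visits the left subtree, then the node, then the right subtree.
At G: go left to R.
  At R: go left to D.
    At D: go left to P.
      P is a leaf — visit P.
    Visit D.
    At D: go right to E.
      At E: go left to M.
        At M: go left to B.
          B is a leaf — visit B.
        Visit M.
        At M: go right to Y.
          At Y: go left to K.
            At K: go left to Q.
              Q is a leaf — visit Q.
            Visit K.
            At K: no right child.
          Visit Y.
          At Y: no right child.
      Visit E.
      At E: go right to X.
        At X: go left to H.
          At H: no left child.
          Visit H.
          At H: go right to L.
            L is a leaf — visit L.
        Visit X.
        At X: no right child.
  Visit R.
  At R: no right child.
Visit G.
At G: go right to A.
  At A: go left to F.
    F is a leaf — visit F.
  Visit A.
  At A: no right child.

P, D, B, M, Q, K, Y, E, H, L, X, R, G, F, A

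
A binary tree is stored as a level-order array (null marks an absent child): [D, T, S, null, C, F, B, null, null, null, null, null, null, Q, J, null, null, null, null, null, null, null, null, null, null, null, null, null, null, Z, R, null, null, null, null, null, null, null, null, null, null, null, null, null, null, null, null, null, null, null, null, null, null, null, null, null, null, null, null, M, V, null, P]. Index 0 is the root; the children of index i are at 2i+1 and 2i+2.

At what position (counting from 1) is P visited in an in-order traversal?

13

In-order visits the left subtree, then the node, then the right subtree.
At D: go left to T.
  At T: no left child.
  Visit T.
  At T: go right to C.
    C is a leaf — visit C.
Visit D.
At D: go right to S.
  At S: go left to F.
    F is a leaf — visit F.
  Visit S.
  At S: go right to B.
    At B: go left to Q.
      Q is a leaf — visit Q.
    Visit B.
    At B: go right to J.
      At J: go left to Z.
        At Z: go left to M.
          M is a leaf — visit M.
        Visit Z.
        At Z: go right to V.
          V is a leaf — visit V.
      Visit J.
      At J: go right to R.
        At R: no left child.
        Visit R.
        At R: go right to P.
          P is a leaf — visit P.
Full in-order sequence: T, C, D, F, S, Q, B, M, Z, V, J, R, P.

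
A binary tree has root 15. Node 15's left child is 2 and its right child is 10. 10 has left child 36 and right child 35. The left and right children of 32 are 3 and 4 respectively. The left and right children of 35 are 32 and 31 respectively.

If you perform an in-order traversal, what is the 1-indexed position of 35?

8

In-order visits the left subtree, then the node, then the right subtree.
At 15: go left to 2.
  2 is a leaf — visit 2.
Visit 15.
At 15: go right to 10.
  At 10: go left to 36.
    36 is a leaf — visit 36.
  Visit 10.
  At 10: go right to 35.
    At 35: go left to 32.
      At 32: go left to 3.
        3 is a leaf — visit 3.
      Visit 32.
      At 32: go right to 4.
        4 is a leaf — visit 4.
    Visit 35.
    At 35: go right to 31.
      31 is a leaf — visit 31.
Full in-order sequence: 2, 15, 36, 10, 3, 32, 4, 35, 31.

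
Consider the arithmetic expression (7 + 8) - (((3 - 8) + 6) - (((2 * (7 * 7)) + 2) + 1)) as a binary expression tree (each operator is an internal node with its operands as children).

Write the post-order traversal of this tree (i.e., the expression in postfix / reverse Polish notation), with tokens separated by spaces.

Post-order on an expression tree gives postfix notation: for each operator, emit left operand, right operand, then the operator.

7 8 + 3 8 - 6 + 2 7 7 * * 2 + 1 + - -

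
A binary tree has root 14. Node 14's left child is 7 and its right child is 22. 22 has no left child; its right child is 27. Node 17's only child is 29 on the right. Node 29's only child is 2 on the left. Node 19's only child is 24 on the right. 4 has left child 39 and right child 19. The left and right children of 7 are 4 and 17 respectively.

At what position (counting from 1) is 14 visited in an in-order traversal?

9

In-order visits the left subtree, then the node, then the right subtree.
At 14: go left to 7.
  At 7: go left to 4.
    At 4: go left to 39.
      39 is a leaf — visit 39.
    Visit 4.
    At 4: go right to 19.
      At 19: no left child.
      Visit 19.
      At 19: go right to 24.
        24 is a leaf — visit 24.
  Visit 7.
  At 7: go right to 17.
    At 17: no left child.
    Visit 17.
    At 17: go right to 29.
      At 29: go left to 2.
        2 is a leaf — visit 2.
      Visit 29.
      At 29: no right child.
Visit 14.
At 14: go right to 22.
  At 22: no left child.
  Visit 22.
  At 22: go right to 27.
    27 is a leaf — visit 27.
Full in-order sequence: 39, 4, 19, 24, 7, 17, 2, 29, 14, 22, 27.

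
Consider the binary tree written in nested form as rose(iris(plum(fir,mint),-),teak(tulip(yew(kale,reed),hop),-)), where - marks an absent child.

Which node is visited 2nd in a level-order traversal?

iris

Level-order visits nodes level by level from the root, left to right within each level.
Level 0: rose
Level 1: iris, teak
Level 2: plum, tulip
Level 3: fir, mint, yew, hop
Level 4: kale, reed
Full level-order sequence: rose, iris, teak, plum, tulip, fir, mint, yew, hop, kale, reed.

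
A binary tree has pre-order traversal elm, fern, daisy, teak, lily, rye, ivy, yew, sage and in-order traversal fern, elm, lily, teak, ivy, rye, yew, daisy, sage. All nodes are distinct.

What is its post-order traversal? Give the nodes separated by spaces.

The first element of pre-order is the root; it splits in-order into left and right subtrees.
Root elm: left subtree has 1 node {fern}, right has 7 {lily, teak, ivy, rye, yew, daisy, sage}.
  Root daisy: left subtree has 5 nodes {lily, teak, ivy, rye, yew}, right has 1 {sage}.
    Root teak: left subtree has 1 node {lily}, right has 3 {ivy, rye, yew}.
      Root rye: left subtree has 1 node {ivy}, right has 1 {yew}.

fern lily ivy yew rye teak sage daisy elm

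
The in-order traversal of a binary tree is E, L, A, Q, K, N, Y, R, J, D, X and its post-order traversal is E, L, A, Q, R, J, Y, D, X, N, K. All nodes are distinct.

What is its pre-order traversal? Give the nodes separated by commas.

K, Q, A, L, E, N, X, D, Y, J, R

The last element of post-order is the root; it splits in-order into left and right subtrees.
Root K: left subtree has 4 nodes {E, L, A, Q}, right has 6 {N, Y, R, J, D, X}.
  Root Q: left subtree has 3 nodes {E, L, A}, right has 0 { }.
    Root A: left subtree has 2 nodes {E, L}, right has 0 { }.
      Root L: left subtree has 1 node {E}, right has 0 { }.
  Root N: left subtree has 0 nodes { }, right has 5 {Y, R, J, D, X}.
    Root X: left subtree has 4 nodes {Y, R, J, D}, right has 0 { }.
      Root D: left subtree has 3 nodes {Y, R, J}, right has 0 { }.
        Root Y: left subtree has 0 nodes { }, right has 2 {R, J}.
          Root J: left subtree has 1 node {R}, right has 0 { }.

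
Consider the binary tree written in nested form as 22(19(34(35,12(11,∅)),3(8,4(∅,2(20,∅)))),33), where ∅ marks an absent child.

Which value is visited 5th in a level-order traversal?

Level-order visits nodes level by level from the root, left to right within each level.
Level 0: 22
Level 1: 19, 33
Level 2: 34, 3
Level 3: 35, 12, 8, 4
Level 4: 11, 2
Level 5: 20
Full level-order sequence: 22, 19, 33, 34, 3, 35, 12, 8, 4, 11, 2, 20.

3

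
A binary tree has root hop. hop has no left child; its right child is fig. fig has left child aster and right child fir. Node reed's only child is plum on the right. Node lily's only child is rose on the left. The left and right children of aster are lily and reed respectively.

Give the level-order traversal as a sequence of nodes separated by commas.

hop, fig, aster, fir, lily, reed, rose, plum

Level-order visits nodes level by level from the root, left to right within each level.
Level 0: hop
Level 1: fig
Level 2: aster, fir
Level 3: lily, reed
Level 4: rose, plum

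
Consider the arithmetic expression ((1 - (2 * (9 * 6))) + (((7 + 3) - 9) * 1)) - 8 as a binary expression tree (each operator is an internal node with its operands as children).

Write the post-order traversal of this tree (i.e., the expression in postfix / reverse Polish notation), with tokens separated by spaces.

1 2 9 6 * * - 7 3 + 9 - 1 * + 8 -

Post-order on an expression tree gives postfix notation: for each operator, emit left operand, right operand, then the operator.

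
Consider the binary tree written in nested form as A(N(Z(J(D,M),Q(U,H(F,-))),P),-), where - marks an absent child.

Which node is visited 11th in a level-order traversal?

Level-order visits nodes level by level from the root, left to right within each level.
Level 0: A
Level 1: N
Level 2: Z, P
Level 3: J, Q
Level 4: D, M, U, H
Level 5: F
Full level-order sequence: A, N, Z, P, J, Q, D, M, U, H, F.

F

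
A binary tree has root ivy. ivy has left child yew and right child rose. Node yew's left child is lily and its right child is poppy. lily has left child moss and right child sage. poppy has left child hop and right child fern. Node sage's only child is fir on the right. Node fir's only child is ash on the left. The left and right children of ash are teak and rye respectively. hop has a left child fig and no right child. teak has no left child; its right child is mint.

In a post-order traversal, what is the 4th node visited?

rye

Post-order visits the left subtree, then the right subtree, then the node.
At ivy: go left to yew.
  At yew: go left to lily.
    At lily: go left to moss.
      moss is a leaf — visit moss.
    At lily: go right to sage.
      At sage: no left child.
      At sage: go right to fir.
        At fir: go left to ash.
          At ash: go left to teak.
            At teak: no left child.
            At teak: go right to mint.
              mint is a leaf — visit mint.
            Visit teak.
          At ash: go right to rye.
            rye is a leaf — visit rye.
          Visit ash.
        At fir: no right child.
        Visit fir.
      Visit sage.
    Visit lily.
  At yew: go right to poppy.
    At poppy: go left to hop.
      At hop: go left to fig.
        fig is a leaf — visit fig.
      At hop: no right child.
      Visit hop.
    At poppy: go right to fern.
      fern is a leaf — visit fern.
    Visit poppy.
  Visit yew.
At ivy: go right to rose.
  rose is a leaf — visit rose.
Visit ivy.
Full post-order sequence: moss, mint, teak, rye, ash, fir, sage, lily, fig, hop, fern, poppy, yew, rose, ivy.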